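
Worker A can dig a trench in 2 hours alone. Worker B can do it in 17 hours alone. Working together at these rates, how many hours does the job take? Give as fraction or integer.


Rate of A = 1/2 job per hour
Rate of B = 1/17 job per hour
Combined rate = 1/2 + 1/17
Find common denominator: (17 + 2)/(2*17) = 19/34
Combined rate = 19/34 job per hour
Time together = 1 / (19/34) = 34/19 hours

34/19


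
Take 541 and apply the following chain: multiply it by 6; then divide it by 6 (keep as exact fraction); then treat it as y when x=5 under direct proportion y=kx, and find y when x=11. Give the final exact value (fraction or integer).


Start with 541.
Step 1: Multiply by 6: 541 * 6 = 3246
Step 2: Divide by 6: 3246 / 6 = 541
Step 3: Direct prop: k = (541)/5; new y = k*11 = 541*11/5 = 5951/5
Final result = 5951/5

5951/5


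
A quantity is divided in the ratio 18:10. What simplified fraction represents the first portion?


Total parts = 18 + 10 = 28
First part fraction = 18/28
Simplify: 18/28 = 9/14

9/14


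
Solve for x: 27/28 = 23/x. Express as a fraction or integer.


Setting up: 27/28 = 23/x
Cross multiply: 27 * x = 28 * 23
27x = 644
x = 644/27
x = 644/27

644/27


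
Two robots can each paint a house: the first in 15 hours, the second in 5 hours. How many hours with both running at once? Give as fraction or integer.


Rate of A = 1/15 job per hour
Rate of B = 1/5 job per hour
Combined rate = 1/15 + 1/5
Find common denominator: (5 + 15)/(15*5) = 20/75
Combined rate = 4/15 job per hour
Time together = 1 / (4/15) = 15/4 hours

15/4


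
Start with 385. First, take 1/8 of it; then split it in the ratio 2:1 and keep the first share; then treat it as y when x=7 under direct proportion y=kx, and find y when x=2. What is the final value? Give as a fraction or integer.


Start with 385.
Step 1: Take 1/8: 385 * 1/8 = 385/8
Step 2: Split 2:1, first share = 385/8 * 2/3 = 385/12
Step 3: Direct prop: k = (385/12)/7; new y = k*2 = 385/12*2/7 = 55/6
Final result = 55/6

55/6


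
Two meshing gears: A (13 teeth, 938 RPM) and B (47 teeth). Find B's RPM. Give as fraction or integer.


Gear ratio: teeth_A * RPM_A = teeth_B * RPM_B
13 * 938 = 47 * RPM_B
12194 = 47 * RPM_B
RPM_B = 12194 / 47
RPM_B = 12194/47

12194/47


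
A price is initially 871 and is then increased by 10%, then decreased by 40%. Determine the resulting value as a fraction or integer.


Start: 871
Step 1: increase by 10% => multiply by 110/100
  871 * 110/100 = 9581/10
Step 2: decrease by 40% => multiply by 60/100
  9581/10 * 60/100 = 28743/50
Final value = 28743/50

28743/50


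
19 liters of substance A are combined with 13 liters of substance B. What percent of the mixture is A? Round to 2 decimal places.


Volume of A = 19 L
Volume of B = 13 L
Total volume = 19 + 13 = 32 L
Percentage of A = (19/32) * 100
= 59.38%

59.38


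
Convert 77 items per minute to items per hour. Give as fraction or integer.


Converting from per minute to per hour
Rate = 77 items per minute
Multiply by 60: 77 * 60
= 4620 items per hour

4620


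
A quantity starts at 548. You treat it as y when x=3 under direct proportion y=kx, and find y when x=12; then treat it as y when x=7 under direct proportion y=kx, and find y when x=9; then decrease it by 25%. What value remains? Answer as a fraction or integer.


Start with 548.
Step 1: Direct prop: k = (548)/3; new y = k*12 = 548*12/3 = 2192
Step 2: Direct prop: k = (2192)/7; new y = k*9 = 2192*9/7 = 19728/7
Step 3: Decrease by 25%: 19728/7 * 75/100 = 14796/7
Final result = 14796/7

14796/7


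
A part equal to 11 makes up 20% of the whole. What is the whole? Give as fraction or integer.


Given: 11 is 20% of the whole
Set up: 11 = 20/100 * whole
whole = 11 * 100 / 20
whole = 1100 / 20
whole = 55

55


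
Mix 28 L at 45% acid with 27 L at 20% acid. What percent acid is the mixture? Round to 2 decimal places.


Solute in mixture 1 = 45% of 28 L = 28*45/100 = 63/5 L
Solute in mixture 2 = 20% of 27 L = 27*20/100 = 27/5 L
Total solute = 63/5 + 27/5 = 18 L
Total volume = 28 + 27 = 55 L
Final concentration = 18/55 * 100 = 32.73%

32.73


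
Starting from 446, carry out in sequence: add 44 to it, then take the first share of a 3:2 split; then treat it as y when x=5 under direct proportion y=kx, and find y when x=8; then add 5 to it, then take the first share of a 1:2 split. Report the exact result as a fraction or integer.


Start with 446.
Step 1: Add 44: 446+44=490; split 3:2 first = 490*3/5 = 294
Step 2: Direct prop: k = (294)/5; new y = k*8 = 294*8/5 = 2352/5
Step 3: Add 5: 2352/5+5=2377/5; split 1:2 first = 2377/5*1/3 = 2377/15
Final result = 2377/15

2377/15


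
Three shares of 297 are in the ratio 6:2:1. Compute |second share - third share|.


Total parts = 6 + 2 + 1 = 9
Value per part = 297 / 9 = 33
Shares: 6*33=198, 2*33=66, 1*33=33
Second share = 66, third share = 33
Difference = |66 - 33| = 33

33


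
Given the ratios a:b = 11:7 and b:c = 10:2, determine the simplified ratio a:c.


Given a:b = 11:7 and b:c = 10:2
Make b consistent. Multiply first ratio by 10: a:b = 110:70
Multiply second ratio by 7: b:c = 70:14
Now b = 70 in both, so a:b:c = 110:70:14
Therefore a:c = 110:14
Simplify by GCD: a:c = 55:7

55:7


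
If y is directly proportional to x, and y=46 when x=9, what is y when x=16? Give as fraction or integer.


Direct proportion: y = kx
Find k: k = 46/9 = 46/9
Compute y at x=16: y = 46/9 * 16
y = 736/9

736/9


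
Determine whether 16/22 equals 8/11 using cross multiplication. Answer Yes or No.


Cross multiply to check 16/22 = 8/11
Left cross product: 16 * 11 = 176
Right cross product: 22 * 8 = 176
176 = 176
Equal, so proportions match => Yes

Yes


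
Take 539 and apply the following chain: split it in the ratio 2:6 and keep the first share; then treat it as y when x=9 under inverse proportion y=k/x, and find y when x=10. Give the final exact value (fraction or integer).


Start with 539.
Step 1: Split 2:6, first share = 539 * 2/8 = 539/4
Step 2: Inverse prop: k = (539/4)*9; new y = k/10 = 539/4*9/10 = 4851/40
Final result = 4851/40

4851/40


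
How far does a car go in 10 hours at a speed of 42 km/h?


Using distance = speed * time
Speed = 42 km/h
Time = 10 hours
Distance = 42 * 10
= 420 km

420


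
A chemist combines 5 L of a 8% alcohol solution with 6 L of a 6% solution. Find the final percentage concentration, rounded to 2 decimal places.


Solute in mixture 1 = 8% of 5 L = 5*8/100 = 2/5 L
Solute in mixture 2 = 6% of 6 L = 6*6/100 = 9/25 L
Total solute = 2/5 + 9/25 = 19/25 L
Total volume = 5 + 6 = 11 L
Final concentration = 19/25/11 * 100 = 6.91%

6.91


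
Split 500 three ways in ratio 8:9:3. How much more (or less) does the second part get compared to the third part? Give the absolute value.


Total parts = 8 + 9 + 3 = 20
Value per part = 500 / 20 = 25
Shares: 8*25=200, 9*25=225, 3*25=75
Second share = 225, third share = 75
Difference = |225 - 75| = 150

150


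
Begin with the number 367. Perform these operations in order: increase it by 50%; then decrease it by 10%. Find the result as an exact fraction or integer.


Start with 367.
Step 1: Increase by 50%: 367 * 150/100 = 1101/2
Step 2: Decrease by 10%: 1101/2 * 90/100 = 9909/20
Final result = 9909/20

9909/20


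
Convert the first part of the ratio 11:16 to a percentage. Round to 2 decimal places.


Total parts = 11 + 16 = 27
First part fraction = 11/27
Percentage = (11/27) * 100
= 0.407407 * 100
= 40.74%

40.74


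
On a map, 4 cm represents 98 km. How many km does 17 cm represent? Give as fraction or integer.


Map scale: 4 cm = 98 km
Measured distance on map = 17 cm
Set up proportion: 17 * 98 / 4
= 1666 / 4
= 833/2 km

833/2


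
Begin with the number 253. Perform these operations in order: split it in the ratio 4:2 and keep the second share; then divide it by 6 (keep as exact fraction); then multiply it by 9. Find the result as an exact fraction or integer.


Start with 253.
Step 1: Split 4:2, second share = 253 * 2/6 = 253/3
Step 2: Divide by 6: 253/3 / 6 = 253/18
Step 3: Multiply by 9: 253/18 * 9 = 253/2
Final result = 253/2

253/2


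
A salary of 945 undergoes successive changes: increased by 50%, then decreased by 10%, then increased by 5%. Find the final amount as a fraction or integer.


Start: 945
Step 1: increase by 50% => multiply by 150/100
  945 * 150/100 = 2835/2
Step 2: decrease by 10% => multiply by 90/100
  2835/2 * 90/100 = 5103/4
Step 3: increase by 5% => multiply by 105/100
  5103/4 * 105/100 = 107163/80
Final value = 107163/80

107163/80


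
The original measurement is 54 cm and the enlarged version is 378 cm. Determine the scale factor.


Original length = 54 cm
Scaled length = 378 cm
Scale factor = 378 / 54
= 7

7


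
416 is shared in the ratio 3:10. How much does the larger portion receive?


Total parts = 3 + 10 = 13
Value per part = 416 / 13 = 32
First share = 3 * 32 = 96
Second share = 10 * 32 = 320
Larger share = 320

320


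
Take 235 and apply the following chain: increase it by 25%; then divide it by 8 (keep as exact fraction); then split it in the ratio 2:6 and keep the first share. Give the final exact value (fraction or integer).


Start with 235.
Step 1: Increase by 25%: 235 * 125/100 = 1175/4
Step 2: Divide by 8: 1175/4 / 8 = 1175/32
Step 3: Split 2:6, first share = 1175/32 * 2/8 = 1175/128
Final result = 1175/128

1175/128


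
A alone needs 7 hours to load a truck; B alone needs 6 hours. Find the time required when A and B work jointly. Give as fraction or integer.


Rate of A = 1/7 job per hour
Rate of B = 1/6 job per hour
Combined rate = 1/7 + 1/6
Find common denominator: (6 + 7)/(7*6) = 13/42
Combined rate = 13/42 job per hour
Time together = 1 / (13/42) = 42/13 hours

42/13


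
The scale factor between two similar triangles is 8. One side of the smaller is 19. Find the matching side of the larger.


Similar triangles have proportional sides
Scale factor = 8
Smaller side = 19
Corresponding larger side = 19 * 8
= 152

152


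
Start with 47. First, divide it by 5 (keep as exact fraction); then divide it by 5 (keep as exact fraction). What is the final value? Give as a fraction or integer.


Start with 47.
Step 1: Divide by 5: 47 / 5 = 47/5
Step 2: Divide by 5: 47/5 / 5 = 47/25
Final result = 47/25

47/25


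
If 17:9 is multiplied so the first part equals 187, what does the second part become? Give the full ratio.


Original ratio: 17:9
First term target: 187
Scale factor = 187 / 17 = 11
Multiply second term: 9 * 11 = 99
Equivalent ratio = 187:99

187:99


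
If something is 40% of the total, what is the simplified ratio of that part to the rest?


Part = 40%, Remainder = 60%
Ratio = 40:60
GCD(40, 60) = 20
Simplify: 2:3 = 2:3

2:3


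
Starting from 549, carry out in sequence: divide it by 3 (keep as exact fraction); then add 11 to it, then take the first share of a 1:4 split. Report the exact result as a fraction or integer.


Start with 549.
Step 1: Divide by 3: 549 / 3 = 183
Step 2: Add 11: 183+11=194; split 1:4 first = 194*1/5 = 194/5
Final result = 194/5

194/5


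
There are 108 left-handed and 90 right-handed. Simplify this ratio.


Find GCD(108, 90)
GCD = 18
Divide both by 18: 108/18 = 6, 90/18 = 5
Simplified ratio = 6:5

6:5


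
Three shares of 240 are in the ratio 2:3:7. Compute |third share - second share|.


Total parts = 2 + 3 + 7 = 12
Value per part = 240 / 12 = 20
Shares: 2*20=40, 3*20=60, 7*20=140
Third share = 140, second share = 60
Difference = |140 - 60| = 80

80


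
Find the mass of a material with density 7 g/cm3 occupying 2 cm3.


Using mass = density * volume
Density = 7 g/cm3
Volume = 2 cm3
Mass = 7 * 2
= 14 g

14


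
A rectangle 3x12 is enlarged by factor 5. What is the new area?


Original dimensions: 3 x 12
Enlargement factor = 5
New width = 3 * 5 = 15
New height = 12 * 5 = 60
New area = 15 * 60 = 900

900


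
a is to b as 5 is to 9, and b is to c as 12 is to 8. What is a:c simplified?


Given a:b = 5:9 and b:c = 12:8
Make b consistent. Multiply first ratio by 12: a:b = 60:108
Multiply second ratio by 9: b:c = 108:72
Now b = 108 in both, so a:b:c = 60:108:72
Therefore a:c = 60:72
Simplify by GCD: a:c = 5:6

5:6


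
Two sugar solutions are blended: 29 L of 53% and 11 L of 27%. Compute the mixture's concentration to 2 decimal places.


Solute in mixture 1 = 53% of 29 L = 29*53/100 = 1537/100 L
Solute in mixture 2 = 27% of 11 L = 11*27/100 = 297/100 L
Total solute = 1537/100 + 297/100 = 917/50 L
Total volume = 29 + 11 = 40 L
Final concentration = 917/50/40 * 100 = 45.85%

45.85


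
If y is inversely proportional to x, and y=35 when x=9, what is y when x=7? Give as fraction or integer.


Inverse proportion: y = k/x
Find k: k = 9 * 35 = 315
Compute y at x=7: y = 315/7
y = 45

45


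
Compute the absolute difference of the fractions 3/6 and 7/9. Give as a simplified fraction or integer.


Simplify: 3/6 = 1/2 and 7/9 = 7/9
Find common denominator: LCD = 18
Convert: 9/18 and 14/18
Difference = |9 - 14|/18 = 5/18
Simplified = 5/18

5/18


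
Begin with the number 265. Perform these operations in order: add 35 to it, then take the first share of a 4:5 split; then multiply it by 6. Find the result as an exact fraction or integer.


Start with 265.
Step 1: Add 35: 265+35=300; split 4:5 first = 300*4/9 = 400/3
Step 2: Multiply by 6: 400/3 * 6 = 800
Final result = 800

800


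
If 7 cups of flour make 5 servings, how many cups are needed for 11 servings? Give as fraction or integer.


Original: 7 cups for 5 servings
Target servings = 11
Scaling factor = 11/5
New amount = 7 * 11/5
= 77/5
= 77/5 cups

77/5


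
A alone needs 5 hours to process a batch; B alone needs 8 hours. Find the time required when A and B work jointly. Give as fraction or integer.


Rate of A = 1/5 job per hour
Rate of B = 1/8 job per hour
Combined rate = 1/5 + 1/8
Find common denominator: (8 + 5)/(5*8) = 13/40
Combined rate = 13/40 job per hour
Time together = 1 / (13/40) = 40/13 hours

40/13


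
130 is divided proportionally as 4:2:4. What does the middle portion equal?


Ratio = 4:2:4
Total parts = 4 + 2 + 4 = 10
Value per part = 130 / 10 = 13
First share = 4 * 13 = 52
Middle share = 2 * 13 = 26
Third share = 4 * 13 = 52

26


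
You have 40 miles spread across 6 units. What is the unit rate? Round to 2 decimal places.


Total miles = 40
Number of units = 6
Unit rate = 40 / 6
= 6.67 miles per unit

6.67


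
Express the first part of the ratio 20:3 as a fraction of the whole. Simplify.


Total parts = 20 + 3 = 23
First part fraction = 20/23
Simplify: 20/23 = 20/23

20/23


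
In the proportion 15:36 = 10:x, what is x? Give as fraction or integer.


Setting up: 15/36 = 10/x
Cross multiply: 15 * x = 36 * 10
15x = 360
x = 360/15
x = 24

24


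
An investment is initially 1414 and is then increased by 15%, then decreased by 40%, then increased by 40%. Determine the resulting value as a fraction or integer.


Start: 1414
Step 1: increase by 15% => multiply by 115/100
  1414 * 115/100 = 16261/10
Step 2: decrease by 40% => multiply by 60/100
  16261/10 * 60/100 = 48783/50
Step 3: increase by 40% => multiply by 140/100
  48783/50 * 140/100 = 341481/250
Final value = 341481/250

341481/250


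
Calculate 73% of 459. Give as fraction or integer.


Compute 73% of 459
Convert percentage: 73% = 73/100
Multiply: 459 * 73/100
= 33507/100
= 33507/100

33507/100


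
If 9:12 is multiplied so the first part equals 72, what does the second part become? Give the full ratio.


Original ratio: 9:12
First term target: 72
Scale factor = 72 / 9 = 8
Multiply second term: 12 * 8 = 96
Equivalent ratio = 72:96

72:96


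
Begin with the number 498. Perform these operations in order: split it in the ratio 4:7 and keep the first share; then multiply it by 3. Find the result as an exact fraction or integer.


Start with 498.
Step 1: Split 4:7, first share = 498 * 4/11 = 1992/11
Step 2: Multiply by 3: 1992/11 * 3 = 5976/11
Final result = 5976/11

5976/11


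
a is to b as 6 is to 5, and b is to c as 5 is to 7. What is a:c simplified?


Given a:b = 6:5 and b:c = 5:7
Make b consistent. Multiply first ratio by 5: a:b = 30:25
Multiply second ratio by 5: b:c = 25:35
Now b = 25 in both, so a:b:c = 30:25:35
Therefore a:c = 30:35
Simplify by GCD: a:c = 6:7

6:7


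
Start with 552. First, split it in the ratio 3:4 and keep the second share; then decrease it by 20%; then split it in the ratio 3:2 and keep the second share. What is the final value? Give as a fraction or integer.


Start with 552.
Step 1: Split 3:4, second share = 552 * 4/7 = 2208/7
Step 2: Decrease by 20%: 2208/7 * 80/100 = 8832/35
Step 3: Split 3:2, second share = 8832/35 * 2/5 = 17664/175
Final result = 17664/175

17664/175


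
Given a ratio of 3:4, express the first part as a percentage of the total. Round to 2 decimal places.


Total parts = 3 + 4 = 7
First part fraction = 3/7
Percentage = (3/7) * 100
= 0.428571 * 100
= 42.86%

42.86


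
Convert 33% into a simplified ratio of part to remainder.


Part = 33%, Remainder = 67%
Ratio = 33:67
GCD(33, 67) = 1
Simplify: 33:67 = 33:67

33:67


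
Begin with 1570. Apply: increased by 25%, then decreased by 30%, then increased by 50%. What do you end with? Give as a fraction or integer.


Start: 1570
Step 1: increase by 25% => multiply by 125/100
  1570 * 125/100 = 3925/2
Step 2: decrease by 30% => multiply by 70/100
  3925/2 * 70/100 = 5495/4
Step 3: increase by 50% => multiply by 150/100
  5495/4 * 150/100 = 16485/8
Final value = 16485/8

16485/8


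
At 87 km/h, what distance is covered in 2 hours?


Using distance = speed * time
Speed = 87 km/h
Time = 2 hours
Distance = 87 * 2
= 174 km

174


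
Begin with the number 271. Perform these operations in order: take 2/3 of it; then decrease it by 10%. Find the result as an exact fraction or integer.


Start with 271.
Step 1: Take 2/3: 271 * 2/3 = 542/3
Step 2: Decrease by 10%: 542/3 * 90/100 = 813/5
Final result = 813/5

813/5


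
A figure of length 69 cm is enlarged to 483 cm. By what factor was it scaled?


Original length = 69 cm
Scaled length = 483 cm
Scale factor = 483 / 69
= 7

7


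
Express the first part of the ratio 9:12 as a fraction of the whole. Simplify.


Total parts = 9 + 12 = 21
First part fraction = 9/21
Simplify: 9/21 = 3/7

3/7


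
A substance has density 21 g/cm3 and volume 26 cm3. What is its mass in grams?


Using mass = density * volume
Density = 21 g/cm3
Volume = 26 cm3
Mass = 21 * 26
= 546 g

546


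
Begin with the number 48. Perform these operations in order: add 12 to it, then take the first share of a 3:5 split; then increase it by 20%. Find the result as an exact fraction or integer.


Start with 48.
Step 1: Add 12: 48+12=60; split 3:5 first = 60*3/8 = 45/2
Step 2: Increase by 20%: 45/2 * 120/100 = 27
Final result = 27

27


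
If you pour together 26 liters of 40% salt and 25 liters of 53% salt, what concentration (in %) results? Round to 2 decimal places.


Solute in mixture 1 = 40% of 26 L = 26*40/100 = 52/5 L
Solute in mixture 2 = 53% of 25 L = 25*53/100 = 53/4 L
Total solute = 52/5 + 53/4 = 473/20 L
Total volume = 26 + 25 = 51 L
Final concentration = 473/20/51 * 100 = 46.37%

46.37


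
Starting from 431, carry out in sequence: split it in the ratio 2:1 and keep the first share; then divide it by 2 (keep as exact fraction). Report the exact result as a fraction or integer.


Start with 431.
Step 1: Split 2:1, first share = 431 * 2/3 = 862/3
Step 2: Divide by 2: 862/3 / 2 = 431/3
Final result = 431/3

431/3


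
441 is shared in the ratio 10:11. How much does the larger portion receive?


Total parts = 10 + 11 = 21
Value per part = 441 / 21 = 21
First share = 10 * 21 = 210
Second share = 11 * 21 = 231
Larger share = 231

231


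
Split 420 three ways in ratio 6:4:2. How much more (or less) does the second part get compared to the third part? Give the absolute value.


Total parts = 6 + 4 + 2 = 12
Value per part = 420 / 12 = 35
Shares: 6*35=210, 4*35=140, 2*35=70
Second share = 140, third share = 70
Difference = |140 - 70| = 70

70


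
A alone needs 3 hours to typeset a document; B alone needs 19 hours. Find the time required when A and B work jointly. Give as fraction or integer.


Rate of A = 1/3 job per hour
Rate of B = 1/19 job per hour
Combined rate = 1/3 + 1/19
Find common denominator: (19 + 3)/(3*19) = 22/57
Combined rate = 22/57 job per hour
Time together = 1 / (22/57) = 57/22 hours

57/22


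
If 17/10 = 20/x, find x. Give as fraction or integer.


Setting up: 17/10 = 20/x
Cross multiply: 17 * x = 10 * 20
17x = 200
x = 200/17
x = 200/17

200/17


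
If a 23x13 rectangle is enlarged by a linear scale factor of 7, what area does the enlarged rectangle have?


Original dimensions: 23 x 13
Enlargement factor = 7
New width = 23 * 7 = 161
New height = 13 * 7 = 91
New area = 161 * 91 = 14651

14651


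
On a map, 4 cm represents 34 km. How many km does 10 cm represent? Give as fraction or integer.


Map scale: 4 cm = 34 km
Measured distance on map = 10 cm
Set up proportion: 10 * 34 / 4
= 340 / 4
= 85 km

85


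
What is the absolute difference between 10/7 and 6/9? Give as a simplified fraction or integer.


Simplify: 10/7 = 10/7 and 6/9 = 2/3
Find common denominator: LCD = 21
Convert: 30/21 and 14/21
Difference = |30 - 14|/21 = 16/21
Simplified = 16/21

16/21


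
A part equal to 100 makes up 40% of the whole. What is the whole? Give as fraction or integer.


Given: 100 is 40% of the whole
Set up: 100 = 40/100 * whole
whole = 100 * 100 / 40
whole = 10000 / 40
whole = 250

250


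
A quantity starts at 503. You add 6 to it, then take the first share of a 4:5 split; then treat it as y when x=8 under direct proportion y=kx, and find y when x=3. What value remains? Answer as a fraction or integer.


Start with 503.
Step 1: Add 6: 503+6=509; split 4:5 first = 509*4/9 = 2036/9
Step 2: Direct prop: k = (2036/9)/8; new y = k*3 = 2036/9*3/8 = 509/6
Final result = 509/6

509/6


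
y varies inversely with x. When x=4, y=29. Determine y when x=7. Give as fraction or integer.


Inverse proportion: y = k/x
Find k: k = 4 * 29 = 116
Compute y at x=7: y = 116/7
y = 116/7

116/7


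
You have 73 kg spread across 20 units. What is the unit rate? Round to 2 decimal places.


Total kg = 73
Number of units = 20
Unit rate = 73 / 20
= 3.65 kg per unit

3.65


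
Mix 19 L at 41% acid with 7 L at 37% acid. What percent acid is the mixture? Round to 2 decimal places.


Solute in mixture 1 = 41% of 19 L = 19*41/100 = 779/100 L
Solute in mixture 2 = 37% of 7 L = 7*37/100 = 259/100 L
Total solute = 779/100 + 259/100 = 519/50 L
Total volume = 19 + 7 = 26 L
Final concentration = 519/50/26 * 100 = 39.92%

39.92


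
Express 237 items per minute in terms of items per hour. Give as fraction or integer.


Converting from per minute to per hour
Rate = 237 items per minute
Multiply by 60: 237 * 60
= 14220 items per hour

14220


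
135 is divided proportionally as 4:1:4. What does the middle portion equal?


Ratio = 4:1:4
Total parts = 4 + 1 + 4 = 9
Value per part = 135 / 9 = 15
First share = 4 * 15 = 60
Middle share = 1 * 15 = 15
Third share = 4 * 15 = 60

15


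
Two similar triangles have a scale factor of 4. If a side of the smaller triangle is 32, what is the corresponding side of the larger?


Similar triangles have proportional sides
Scale factor = 4
Smaller side = 32
Corresponding larger side = 32 * 4
= 128

128


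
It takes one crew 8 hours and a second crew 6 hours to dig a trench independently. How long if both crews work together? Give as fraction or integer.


Rate of A = 1/8 job per hour
Rate of B = 1/6 job per hour
Combined rate = 1/8 + 1/6
Find common denominator: (6 + 8)/(8*6) = 14/48
Combined rate = 7/24 job per hour
Time together = 1 / (7/24) = 24/7 hours

24/7


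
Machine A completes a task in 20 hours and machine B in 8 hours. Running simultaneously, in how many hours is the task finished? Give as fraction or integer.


Rate of A = 1/20 job per hour
Rate of B = 1/8 job per hour
Combined rate = 1/20 + 1/8
Find common denominator: (8 + 20)/(20*8) = 28/160
Combined rate = 7/40 job per hour
Time together = 1 / (7/40) = 40/7 hours

40/7


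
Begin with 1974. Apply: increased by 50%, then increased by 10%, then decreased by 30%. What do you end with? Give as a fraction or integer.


Start: 1974
Step 1: increase by 50% => multiply by 150/100
  1974 * 150/100 = 2961
Step 2: increase by 10% => multiply by 110/100
  2961 * 110/100 = 32571/10
Step 3: decrease by 30% => multiply by 70/100
  32571/10 * 70/100 = 227997/100
Final value = 227997/100

227997/100


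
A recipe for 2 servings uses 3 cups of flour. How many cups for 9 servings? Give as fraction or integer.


Original: 3 cups for 2 servings
Target servings = 9
Scaling factor = 9/2
New amount = 3 * 9/2
= 27/2
= 27/2 cups

27/2


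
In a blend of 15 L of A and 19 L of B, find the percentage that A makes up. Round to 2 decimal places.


Volume of A = 15 L
Volume of B = 19 L
Total volume = 15 + 19 = 34 L
Percentage of A = (15/34) * 100
= 44.12%

44.12


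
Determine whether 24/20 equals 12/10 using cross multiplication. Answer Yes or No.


Cross multiply to check 24/20 = 12/10
Left cross product: 24 * 10 = 240
Right cross product: 20 * 12 = 240
240 = 240
Equal, so proportions match => Yes

Yes


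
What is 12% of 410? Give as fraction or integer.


Compute 12% of 410
Convert percentage: 12% = 12/100
Multiply: 410 * 12/100
= 4920/100
= 246/5

246/5


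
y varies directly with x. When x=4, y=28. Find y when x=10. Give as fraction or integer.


Direct proportion: y = kx
Find k: k = 28/4 = 7
Compute y at x=10: y = 7 * 10
y = 70

70


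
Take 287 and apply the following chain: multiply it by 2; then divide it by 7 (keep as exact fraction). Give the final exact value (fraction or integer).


Start with 287.
Step 1: Multiply by 2: 287 * 2 = 574
Step 2: Divide by 7: 574 / 7 = 82
Final result = 82

82


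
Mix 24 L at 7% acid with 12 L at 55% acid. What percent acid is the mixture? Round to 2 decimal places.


Solute in mixture 1 = 7% of 24 L = 24*7/100 = 42/25 L
Solute in mixture 2 = 55% of 12 L = 12*55/100 = 33/5 L
Total solute = 42/25 + 33/5 = 207/25 L
Total volume = 24 + 12 = 36 L
Final concentration = 207/25/36 * 100 = 23.00%

23.00


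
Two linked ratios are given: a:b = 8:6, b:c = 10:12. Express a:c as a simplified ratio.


Given a:b = 8:6 and b:c = 10:12
Make b consistent. Multiply first ratio by 10: a:b = 80:60
Multiply second ratio by 6: b:c = 60:72
Now b = 60 in both, so a:b:c = 80:60:72
Therefore a:c = 80:72
Simplify by GCD: a:c = 10:9

10:9


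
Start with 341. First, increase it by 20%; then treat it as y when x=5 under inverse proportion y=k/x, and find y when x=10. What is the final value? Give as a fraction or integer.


Start with 341.
Step 1: Increase by 20%: 341 * 120/100 = 2046/5
Step 2: Inverse prop: k = (2046/5)*5; new y = k/10 = 2046/5*5/10 = 1023/5
Final result = 1023/5

1023/5


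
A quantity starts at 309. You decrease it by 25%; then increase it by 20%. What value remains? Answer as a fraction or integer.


Start with 309.
Step 1: Decrease by 25%: 309 * 75/100 = 927/4
Step 2: Increase by 20%: 927/4 * 120/100 = 2781/10
Final result = 2781/10

2781/10


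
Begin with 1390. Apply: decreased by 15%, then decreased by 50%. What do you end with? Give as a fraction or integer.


Start: 1390
Step 1: decrease by 15% => multiply by 85/100
  1390 * 85/100 = 2363/2
Step 2: decrease by 50% => multiply by 50/100
  2363/2 * 50/100 = 2363/4
Final value = 2363/4

2363/4


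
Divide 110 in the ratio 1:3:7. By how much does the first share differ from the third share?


Total parts = 1 + 3 + 7 = 11
Value per part = 110 / 11 = 10
Shares: 1*10=10, 3*10=30, 7*10=70
First share = 10, third share = 70
Difference = |10 - 70| = 60

60


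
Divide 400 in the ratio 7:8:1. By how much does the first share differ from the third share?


Total parts = 7 + 8 + 1 = 16
Value per part = 400 / 16 = 25
Shares: 7*25=175, 8*25=200, 1*25=25
First share = 175, third share = 25
Difference = |175 - 25| = 150

150


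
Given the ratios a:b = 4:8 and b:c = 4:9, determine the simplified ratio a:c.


Given a:b = 4:8 and b:c = 4:9
Make b consistent. Multiply first ratio by 4: a:b = 16:32
Multiply second ratio by 8: b:c = 32:72
Now b = 32 in both, so a:b:c = 16:32:72
Therefore a:c = 16:72
Simplify by GCD: a:c = 2:9

2:9


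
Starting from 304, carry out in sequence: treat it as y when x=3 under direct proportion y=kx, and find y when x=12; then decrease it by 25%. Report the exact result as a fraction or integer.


Start with 304.
Step 1: Direct prop: k = (304)/3; new y = k*12 = 304*12/3 = 1216
Step 2: Decrease by 25%: 1216 * 75/100 = 912
Final result = 912

912


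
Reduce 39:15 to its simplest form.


Find GCD(39, 15)
GCD = 3
Divide both by 3: 39/3 = 13, 15/3 = 5
Simplified ratio = 13:5

13:5


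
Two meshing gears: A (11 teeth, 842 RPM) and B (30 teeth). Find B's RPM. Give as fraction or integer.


Gear ratio: teeth_A * RPM_A = teeth_B * RPM_B
11 * 842 = 30 * RPM_B
9262 = 30 * RPM_B
RPM_B = 9262 / 30
RPM_B = 4631/15

4631/15


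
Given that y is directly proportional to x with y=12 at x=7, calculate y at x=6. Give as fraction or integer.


Direct proportion: y = kx
Find k: k = 12/7 = 12/7
Compute y at x=6: y = 12/7 * 6
y = 72/7

72/7


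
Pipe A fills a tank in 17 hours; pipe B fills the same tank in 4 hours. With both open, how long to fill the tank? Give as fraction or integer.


Rate of A = 1/17 job per hour
Rate of B = 1/4 job per hour
Combined rate = 1/17 + 1/4
Find common denominator: (4 + 17)/(17*4) = 21/68
Combined rate = 21/68 job per hour
Time together = 1 / (21/68) = 68/21 hours

68/21


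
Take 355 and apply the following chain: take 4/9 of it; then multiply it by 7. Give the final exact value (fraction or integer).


Start with 355.
Step 1: Take 4/9: 355 * 4/9 = 1420/9
Step 2: Multiply by 7: 1420/9 * 7 = 9940/9
Final result = 9940/9

9940/9


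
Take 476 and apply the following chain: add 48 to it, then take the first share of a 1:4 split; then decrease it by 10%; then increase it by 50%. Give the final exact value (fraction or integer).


Start with 476.
Step 1: Add 48: 476+48=524; split 1:4 first = 524*1/5 = 524/5
Step 2: Decrease by 10%: 524/5 * 90/100 = 2358/25
Step 3: Increase by 50%: 2358/25 * 150/100 = 3537/25
Final result = 3537/25

3537/25


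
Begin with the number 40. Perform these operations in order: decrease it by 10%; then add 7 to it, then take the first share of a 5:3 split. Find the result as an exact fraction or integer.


Start with 40.
Step 1: Decrease by 10%: 40 * 90/100 = 36
Step 2: Add 7: 36+7=43; split 5:3 first = 43*5/8 = 215/8
Final result = 215/8

215/8


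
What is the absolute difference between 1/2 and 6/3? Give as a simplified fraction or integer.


Simplify: 1/2 = 1/2 and 6/3 = 2
Find common denominator: LCD = 2
Convert: 1/2 and 4/2
Difference = |1 - 4|/2 = 3/2
Simplified = 3/2

3/2


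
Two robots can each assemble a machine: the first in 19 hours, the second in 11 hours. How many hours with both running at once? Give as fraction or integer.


Rate of A = 1/19 job per hour
Rate of B = 1/11 job per hour
Combined rate = 1/19 + 1/11
Find common denominator: (11 + 19)/(19*11) = 30/209
Combined rate = 30/209 job per hour
Time together = 1 / (30/209) = 209/30 hours

209/30


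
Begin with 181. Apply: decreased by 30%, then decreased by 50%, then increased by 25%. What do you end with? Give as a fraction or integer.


Start: 181
Step 1: decrease by 30% => multiply by 70/100
  181 * 70/100 = 1267/10
Step 2: decrease by 50% => multiply by 50/100
  1267/10 * 50/100 = 1267/20
Step 3: increase by 25% => multiply by 125/100
  1267/20 * 125/100 = 1267/16
Final value = 1267/16

1267/16


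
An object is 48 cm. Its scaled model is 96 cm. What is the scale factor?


Original length = 48 cm
Scaled length = 96 cm
Scale factor = 96 / 48
= 2

2


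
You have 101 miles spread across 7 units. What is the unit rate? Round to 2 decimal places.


Total miles = 101
Number of units = 7
Unit rate = 101 / 7
= 14.43 miles per unit

14.43


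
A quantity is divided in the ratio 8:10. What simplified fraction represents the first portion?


Total parts = 8 + 10 = 18
First part fraction = 8/18
Simplify: 8/18 = 4/9

4/9


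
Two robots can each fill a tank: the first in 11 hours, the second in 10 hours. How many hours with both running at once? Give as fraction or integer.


Rate of A = 1/11 job per hour
Rate of B = 1/10 job per hour
Combined rate = 1/11 + 1/10
Find common denominator: (10 + 11)/(11*10) = 21/110
Combined rate = 21/110 job per hour
Time together = 1 / (21/110) = 110/21 hours

110/21


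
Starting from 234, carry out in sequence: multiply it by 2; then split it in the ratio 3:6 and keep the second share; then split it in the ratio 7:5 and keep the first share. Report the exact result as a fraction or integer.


Start with 234.
Step 1: Multiply by 2: 234 * 2 = 468
Step 2: Split 3:6, second share = 468 * 6/9 = 312
Step 3: Split 7:5, first share = 312 * 7/12 = 182
Final result = 182

182


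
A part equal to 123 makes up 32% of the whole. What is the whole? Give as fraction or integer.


Given: 123 is 32% of the whole
Set up: 123 = 32/100 * whole
whole = 123 * 100 / 32
whole = 12300 / 32
whole = 3075/8

3075/8


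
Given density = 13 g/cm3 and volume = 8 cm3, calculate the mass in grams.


Using mass = density * volume
Density = 13 g/cm3
Volume = 8 cm3
Mass = 13 * 8
= 104 g

104


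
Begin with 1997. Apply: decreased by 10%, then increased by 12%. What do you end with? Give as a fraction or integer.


Start: 1997
Step 1: decrease by 10% => multiply by 90/100
  1997 * 90/100 = 17973/10
Step 2: increase by 12% => multiply by 112/100
  17973/10 * 112/100 = 251622/125
Final value = 251622/125

251622/125


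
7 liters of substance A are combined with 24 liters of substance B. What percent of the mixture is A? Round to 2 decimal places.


Volume of A = 7 L
Volume of B = 24 L
Total volume = 7 + 24 = 31 L
Percentage of A = (7/31) * 100
= 22.58%

22.58


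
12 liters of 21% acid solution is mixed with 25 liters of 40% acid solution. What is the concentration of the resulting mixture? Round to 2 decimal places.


Solute in mixture 1 = 21% of 12 L = 12*21/100 = 63/25 L
Solute in mixture 2 = 40% of 25 L = 25*40/100 = 10 L
Total solute = 63/25 + 10 = 313/25 L
Total volume = 12 + 25 = 37 L
Final concentration = 313/25/37 * 100 = 33.84%

33.84


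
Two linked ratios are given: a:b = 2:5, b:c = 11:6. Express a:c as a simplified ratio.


Given a:b = 2:5 and b:c = 11:6
Make b consistent. Multiply first ratio by 11: a:b = 22:55
Multiply second ratio by 5: b:c = 55:30
Now b = 55 in both, so a:b:c = 22:55:30
Therefore a:c = 22:30
Simplify by GCD: a:c = 11:15

11:15


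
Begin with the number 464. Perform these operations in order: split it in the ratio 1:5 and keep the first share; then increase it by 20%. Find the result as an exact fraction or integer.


Start with 464.
Step 1: Split 1:5, first share = 464 * 1/6 = 232/3
Step 2: Increase by 20%: 232/3 * 120/100 = 464/5
Final result = 464/5

464/5


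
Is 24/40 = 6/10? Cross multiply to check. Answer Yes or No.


Cross multiply to check 24/40 = 6/10
Left cross product: 24 * 10 = 240
Right cross product: 40 * 6 = 240
240 = 240
Equal, so proportions match => Yes

Yes


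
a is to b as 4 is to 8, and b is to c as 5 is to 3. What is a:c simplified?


Given a:b = 4:8 and b:c = 5:3
Make b consistent. Multiply first ratio by 5: a:b = 20:40
Multiply second ratio by 8: b:c = 40:24
Now b = 40 in both, so a:b:c = 20:40:24
Therefore a:c = 20:24
Simplify by GCD: a:c = 5:6

5:6


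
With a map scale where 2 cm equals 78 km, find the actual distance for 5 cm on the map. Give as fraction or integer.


Map scale: 2 cm = 78 km
Measured distance on map = 5 cm
Set up proportion: 5 * 78 / 2
= 390 / 2
= 195 km

195


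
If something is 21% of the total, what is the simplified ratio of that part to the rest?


Part = 21%, Remainder = 79%
Ratio = 21:79
GCD(21, 79) = 1
Simplify: 21:79 = 21:79

21:79


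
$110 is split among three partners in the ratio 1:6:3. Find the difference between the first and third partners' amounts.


Total parts = 1 + 6 + 3 = 10
Value per part = 110 / 10 = 11
Shares: 1*11=11, 6*11=66, 3*11=33
First share = 11, third share = 33
Difference = |11 - 33| = 22

22


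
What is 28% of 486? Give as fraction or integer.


Compute 28% of 486
Convert percentage: 28% = 28/100
Multiply: 486 * 28/100
= 13608/100
= 3402/25

3402/25


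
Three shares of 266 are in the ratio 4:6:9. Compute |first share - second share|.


Total parts = 4 + 6 + 9 = 19
Value per part = 266 / 19 = 14
Shares: 4*14=56, 6*14=84, 9*14=126
First share = 56, second share = 84
Difference = |56 - 84| = 28

28


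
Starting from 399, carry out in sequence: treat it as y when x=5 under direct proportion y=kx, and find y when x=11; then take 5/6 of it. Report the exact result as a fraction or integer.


Start with 399.
Step 1: Direct prop: k = (399)/5; new y = k*11 = 399*11/5 = 4389/5
Step 2: Take 5/6: 4389/5 * 5/6 = 1463/2
Final result = 1463/2

1463/2


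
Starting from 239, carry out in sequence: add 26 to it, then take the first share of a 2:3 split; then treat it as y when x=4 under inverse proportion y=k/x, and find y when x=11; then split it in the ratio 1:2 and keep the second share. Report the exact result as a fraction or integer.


Start with 239.
Step 1: Add 26: 239+26=265; split 2:3 first = 265*2/5 = 106
Step 2: Inverse prop: k = (106)*4; new y = k/11 = 106*4/11 = 424/11
Step 3: Split 1:2, second share = 424/11 * 2/3 = 848/33
Final result = 848/33

848/33


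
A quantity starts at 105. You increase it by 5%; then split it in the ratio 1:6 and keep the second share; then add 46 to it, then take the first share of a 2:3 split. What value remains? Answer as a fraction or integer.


Start with 105.
Step 1: Increase by 5%: 105 * 105/100 = 441/4
Step 2: Split 1:6, second share = 441/4 * 6/7 = 189/2
Step 3: Add 46: 189/2+46=281/2; split 2:3 first = 281/2*2/5 = 281/5
Final result = 281/5

281/5


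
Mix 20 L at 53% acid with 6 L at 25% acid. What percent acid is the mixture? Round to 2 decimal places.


Solute in mixture 1 = 53% of 20 L = 20*53/100 = 53/5 L
Solute in mixture 2 = 25% of 6 L = 6*25/100 = 3/2 L
Total solute = 53/5 + 3/2 = 121/10 L
Total volume = 20 + 6 = 26 L
Final concentration = 121/10/26 * 100 = 46.54%

46.54


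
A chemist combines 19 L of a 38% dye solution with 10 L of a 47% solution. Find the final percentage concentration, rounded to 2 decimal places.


Solute in mixture 1 = 38% of 19 L = 19*38/100 = 361/50 L
Solute in mixture 2 = 47% of 10 L = 10*47/100 = 47/10 L
Total solute = 361/50 + 47/10 = 298/25 L
Total volume = 19 + 10 = 29 L
Final concentration = 298/25/29 * 100 = 41.10%

41.10


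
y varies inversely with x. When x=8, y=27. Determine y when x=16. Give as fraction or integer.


Inverse proportion: y = k/x
Find k: k = 8 * 27 = 216
Compute y at x=16: y = 216/16
y = 27/2

27/2


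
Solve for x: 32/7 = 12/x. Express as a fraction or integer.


Setting up: 32/7 = 12/x
Cross multiply: 32 * x = 7 * 12
32x = 84
x = 84/32
x = 21/8

21/8


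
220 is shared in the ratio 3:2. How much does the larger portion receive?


Total parts = 3 + 2 = 5
Value per part = 220 / 5 = 44
First share = 3 * 44 = 132
Second share = 2 * 44 = 88
Larger share = 132

132


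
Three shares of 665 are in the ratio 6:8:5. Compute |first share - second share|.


Total parts = 6 + 8 + 5 = 19
Value per part = 665 / 19 = 35
Shares: 6*35=210, 8*35=280, 5*35=175
First share = 210, second share = 280
Difference = |210 - 280| = 70

70
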